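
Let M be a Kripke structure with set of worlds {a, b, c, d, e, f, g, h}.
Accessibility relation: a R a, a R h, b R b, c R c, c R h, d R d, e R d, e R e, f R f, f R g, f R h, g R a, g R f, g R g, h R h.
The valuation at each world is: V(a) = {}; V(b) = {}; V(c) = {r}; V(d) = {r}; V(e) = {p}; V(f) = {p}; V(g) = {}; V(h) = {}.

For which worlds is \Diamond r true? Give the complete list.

Let φ = \Diamond r. Evaluate φ at each world:
  a (successors {a, h}): φ is false.
  b (successors {b}): φ is false.
  c (successors {c, h}): φ is true.
  d (successors {d}): φ is true.
  e (successors {d, e}): φ is true.
  f (successors {f, g, h}): φ is false.
  g (successors {a, f, g}): φ is false.
  h (successors {h}): φ is false.
For instance, at h:
  At h: \Diamond r requires r at some successor in {h}.
    At h: r is false.
  So \Diamond r is false at h.
Satisfying worlds: {c, d, e}

c, d, e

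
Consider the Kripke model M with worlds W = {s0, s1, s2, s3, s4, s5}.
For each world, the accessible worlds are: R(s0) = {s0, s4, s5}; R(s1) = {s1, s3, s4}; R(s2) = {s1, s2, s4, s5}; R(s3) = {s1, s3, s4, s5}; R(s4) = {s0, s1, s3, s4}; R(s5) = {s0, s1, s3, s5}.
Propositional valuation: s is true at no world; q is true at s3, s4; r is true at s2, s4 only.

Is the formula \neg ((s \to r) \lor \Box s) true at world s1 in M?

At s1: (s \to r) \lor \Box s is true, so \neg ((s \to r) \lor \Box s) is false.
  At s1: s \to r is true, \Box s is false, so (s \to r) \lor \Box s is true.
    At s1: \Box s requires s at every successor {s1, s3, s4}.
      s fails at s1, so \Box s is false at s1.

No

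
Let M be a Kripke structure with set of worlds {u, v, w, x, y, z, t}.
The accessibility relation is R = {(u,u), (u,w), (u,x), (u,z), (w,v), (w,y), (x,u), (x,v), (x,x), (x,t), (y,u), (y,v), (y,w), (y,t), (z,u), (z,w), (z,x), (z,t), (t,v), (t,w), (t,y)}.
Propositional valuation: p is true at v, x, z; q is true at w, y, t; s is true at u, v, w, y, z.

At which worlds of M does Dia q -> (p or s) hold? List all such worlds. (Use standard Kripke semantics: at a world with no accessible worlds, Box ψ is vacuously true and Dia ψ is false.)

u, v, w, x, y, z

Let φ = Dia q -> (p or s). Evaluate φ at each world:
  u (successors {u, w, x, z}): φ is true.
  v (successors ∅): φ is true.
  w (successors {v, y}): φ is true.
  x (successors {u, v, x, t}): φ is true.
  y (successors {u, v, w, t}): φ is true.
  z (successors {u, w, x, t}): φ is true.
  t (successors {v, w, y}): φ is false.
For instance, at z:
  At z: Dia q is true, p or s is true, so Dia q -> (p or s) is true.
    At z: Dia q requires q at some successor in {u, w, x, t}.
      q holds at w, so Dia q is true at z.
Satisfying worlds: {u, v, w, x, y, z}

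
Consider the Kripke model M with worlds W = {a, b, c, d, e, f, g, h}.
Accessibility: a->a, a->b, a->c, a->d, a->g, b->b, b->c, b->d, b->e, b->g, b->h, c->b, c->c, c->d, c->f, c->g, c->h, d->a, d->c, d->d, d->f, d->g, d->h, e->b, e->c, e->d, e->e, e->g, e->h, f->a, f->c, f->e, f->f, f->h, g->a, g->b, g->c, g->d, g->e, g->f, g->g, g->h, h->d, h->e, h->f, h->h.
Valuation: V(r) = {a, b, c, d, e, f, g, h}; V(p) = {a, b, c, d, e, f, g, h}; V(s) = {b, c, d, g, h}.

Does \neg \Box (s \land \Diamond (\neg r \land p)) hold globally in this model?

Let φ = \neg \Box (s \land \Diamond (\neg r \land p)). Evaluate φ at each world:
  a (successors {a, b, c, d, g}): φ is true.
  b (successors {b, c, d, e, g, h}): φ is true.
  c (successors {b, c, d, f, g, h}): φ is true.
  d (successors {a, c, d, f, g, h}): φ is true.
  e (successors {b, c, d, e, g, h}): φ is true.
  f (successors {a, c, e, f, h}): φ is true.
  g (successors {a, b, c, d, e, f, g, h}): φ is true.
  h (successors {d, e, f, h}): φ is true.
For instance, at d:
  At d: \Box (s \land \Diamond (\neg r \land p)) is false, so \neg \Box (s \land \Diamond (\neg r \land p)) is true.
    At d: \Box (s \land \Diamond (\neg r \land p)) requires s \land \Diamond (\neg r \land p) at every successor {a, c, d, f, g, h}.
      s \land \Diamond (\neg r \land p) fails at a, so \Box (s \land \Diamond (\neg r \land p)) is false at d.

Yes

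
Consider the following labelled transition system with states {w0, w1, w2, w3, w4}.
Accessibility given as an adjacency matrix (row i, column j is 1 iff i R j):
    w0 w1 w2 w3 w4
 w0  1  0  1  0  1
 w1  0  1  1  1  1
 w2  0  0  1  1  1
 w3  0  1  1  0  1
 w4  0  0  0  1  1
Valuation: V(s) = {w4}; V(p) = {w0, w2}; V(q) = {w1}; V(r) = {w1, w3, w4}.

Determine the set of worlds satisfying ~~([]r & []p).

Let φ = ~~([]r & []p). Evaluate φ at each world:
  w0 (successors {w0, w2, w4}): φ is false.
  w1 (successors {w1, w2, w3, w4}): φ is false.
  w2 (successors {w2, w3, w4}): φ is false.
  w3 (successors {w1, w2, w4}): φ is false.
  w4 (successors {w3, w4}): φ is false.
For instance, at w4:
  At w4: ~([]r & []p) is true, so ~~([]r & []p) is false.
    At w4: []r & []p is false, so ~([]r & []p) is true.
      At w4: []r is true, []p is false, so []r & []p is false.
Satisfying worlds: none.

none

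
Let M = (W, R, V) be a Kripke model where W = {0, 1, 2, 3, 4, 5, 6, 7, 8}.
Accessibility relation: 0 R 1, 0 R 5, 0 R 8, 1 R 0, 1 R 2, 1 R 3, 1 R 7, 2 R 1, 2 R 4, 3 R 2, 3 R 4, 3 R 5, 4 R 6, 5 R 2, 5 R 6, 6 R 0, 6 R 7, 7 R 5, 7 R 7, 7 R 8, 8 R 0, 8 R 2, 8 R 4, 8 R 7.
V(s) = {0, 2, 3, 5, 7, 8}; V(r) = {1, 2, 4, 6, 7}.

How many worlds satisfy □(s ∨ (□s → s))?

Recall that □ψ holds at a world iff ψ holds at every accessible world, and ◇ψ holds iff ψ holds at some accessible world.
Let φ = □(s ∨ (□s → s)). Evaluate φ at each world:
  0 (successors {1, 5, 8}): φ is false.
  1 (successors {0, 2, 3, 7}): φ is true.
  2 (successors {1, 4}): φ is false.
  3 (successors {2, 4, 5}): φ is true.
  4 (successors {6}): φ is false.
  5 (successors {2, 6}): φ is false.
  6 (successors {0, 7}): φ is true.
  7 (successors {5, 7, 8}): φ is true.
  8 (successors {0, 2, 4, 7}): φ is true.
For instance, at 3:
  At 3: □(s ∨ (□s → s)) requires s ∨ (□s → s) at every successor {2, 4, 5}.
      At 2: s is true, □s → s is true, so s ∨ (□s → s) is true.
      At 4: s is false, □s → s is true, so s ∨ (□s → s) is true.
      At 5: s is true, □s → s is true, so s ∨ (□s → s) is true.
  So □(s ∨ (□s → s)) is true at 3.
Satisfying worlds: {1, 3, 6, 7, 8}

5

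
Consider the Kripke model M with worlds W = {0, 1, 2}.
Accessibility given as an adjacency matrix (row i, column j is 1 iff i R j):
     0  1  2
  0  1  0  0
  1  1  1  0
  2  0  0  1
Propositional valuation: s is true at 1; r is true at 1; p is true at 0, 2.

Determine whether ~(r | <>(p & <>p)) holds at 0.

Recall that <>ψ holds at a world iff ψ holds at some accessible world.
At 0: r | <>(p & <>p) is true, so ~(r | <>(p & <>p)) is false.
  At 0: r is false, <>(p & <>p) is true, so r | <>(p & <>p) is true.
    At 0: <>(p & <>p) requires p & <>p at some successor in {0}.
      p & <>p holds at 0, so <>(p & <>p) is true at 0.

No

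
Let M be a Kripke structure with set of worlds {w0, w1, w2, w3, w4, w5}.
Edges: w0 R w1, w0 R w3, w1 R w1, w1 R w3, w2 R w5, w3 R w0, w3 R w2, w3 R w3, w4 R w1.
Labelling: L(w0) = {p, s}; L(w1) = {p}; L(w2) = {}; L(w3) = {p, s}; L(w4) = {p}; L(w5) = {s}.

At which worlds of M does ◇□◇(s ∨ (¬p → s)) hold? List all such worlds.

Let φ = ◇□◇(s ∨ (¬p → s)). Evaluate φ at each world:
  w0 (successors {w1, w3}): φ is true.
  w1 (successors {w1, w3}): φ is true.
  w2 (successors {w5}): φ is true.
  w3 (successors {w0, w2, w3}): φ is true.
  w4 (successors {w1}): φ is true.
  w5 (successors ∅): φ is false.
For instance, at w1:
  At w1: ◇□◇(s ∨ (¬p → s)) requires □◇(s ∨ (¬p → s)) at some successor in {w1, w3}.
    □◇(s ∨ (¬p → s)) holds at w1, so ◇□◇(s ∨ (¬p → s)) is true at w1.
      At w1: □◇(s ∨ (¬p → s)) requires ◇(s ∨ (¬p → s)) at every successor {w1, w3}.
        At w1: ◇(s ∨ (¬p → s)) is true.
        At w3: ◇(s ∨ (¬p → s)) is true.
      So □◇(s ∨ (¬p → s)) is true at w1.
Satisfying worlds: {w0, w1, w2, w3, w4}

w0, w1, w2, w3, w4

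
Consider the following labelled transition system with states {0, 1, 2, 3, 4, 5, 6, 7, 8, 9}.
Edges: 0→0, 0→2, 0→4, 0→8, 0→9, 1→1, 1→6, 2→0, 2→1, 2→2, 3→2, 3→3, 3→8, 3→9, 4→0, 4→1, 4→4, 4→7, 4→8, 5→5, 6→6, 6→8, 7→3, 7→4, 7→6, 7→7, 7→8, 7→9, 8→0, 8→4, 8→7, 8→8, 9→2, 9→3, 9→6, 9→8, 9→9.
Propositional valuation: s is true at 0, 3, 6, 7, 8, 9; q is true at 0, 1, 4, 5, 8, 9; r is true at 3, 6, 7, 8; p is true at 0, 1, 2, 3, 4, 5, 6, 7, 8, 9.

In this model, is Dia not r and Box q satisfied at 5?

Yes

At 5: Dia not r is true, Box q is true, so Dia not r and Box q is true.
  At 5: Dia not r requires not r at some successor in {5}.
    not r holds at 5, so Dia not r is true at 5.
  At 5: Box q requires q at every successor {5}.
    At 5: q is true.
  So Box q is true at 5.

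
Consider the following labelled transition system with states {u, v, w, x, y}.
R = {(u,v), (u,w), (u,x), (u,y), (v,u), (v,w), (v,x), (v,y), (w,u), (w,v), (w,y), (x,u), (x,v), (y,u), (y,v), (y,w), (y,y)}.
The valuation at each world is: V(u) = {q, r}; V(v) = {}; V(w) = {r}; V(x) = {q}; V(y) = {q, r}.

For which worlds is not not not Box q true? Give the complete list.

Let φ = not not not Box q. Evaluate φ at each world:
  u (successors {v, w, x, y}): φ is true.
  v (successors {u, w, x, y}): φ is true.
  w (successors {u, v, y}): φ is true.
  x (successors {u, v}): φ is true.
  y (successors {u, v, w, y}): φ is true.
For instance, at x:
  At x: not not Box q is false, so not not not Box q is true.
    At x: not Box q is true, so not not Box q is false.
      At x: Box q is false, so not Box q is true.
Satisfying worlds: {u, v, w, x, y}

u, v, w, x, y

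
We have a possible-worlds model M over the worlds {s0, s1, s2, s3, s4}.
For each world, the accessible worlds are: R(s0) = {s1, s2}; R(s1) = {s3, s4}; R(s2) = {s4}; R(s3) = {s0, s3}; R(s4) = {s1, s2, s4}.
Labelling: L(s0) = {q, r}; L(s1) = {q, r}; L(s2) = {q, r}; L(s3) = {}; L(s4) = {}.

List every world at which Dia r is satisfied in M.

Let φ = Dia r. Evaluate φ at each world:
  s0 (successors {s1, s2}): φ is true.
  s1 (successors {s3, s4}): φ is false.
  s2 (successors {s4}): φ is false.
  s3 (successors {s0, s3}): φ is true.
  s4 (successors {s1, s2, s4}): φ is true.
For instance, at s4:
  At s4: Dia r requires r at some successor in {s1, s2, s4}.
    r holds at s1, so Dia r is true at s4.
Satisfying worlds: {s0, s3, s4}

s0, s3, s4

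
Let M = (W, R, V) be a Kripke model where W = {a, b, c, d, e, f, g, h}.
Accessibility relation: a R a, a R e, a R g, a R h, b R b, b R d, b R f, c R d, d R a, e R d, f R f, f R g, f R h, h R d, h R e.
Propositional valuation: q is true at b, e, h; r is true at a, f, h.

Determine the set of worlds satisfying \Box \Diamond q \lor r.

a, d, f, g, h

Recall that \Box ψ holds at a world iff ψ holds at every accessible world, and \Diamond ψ holds iff ψ holds at some accessible world.
Let φ = \Box \Diamond q \lor r. Evaluate φ at each world:
  a (successors {a, e, g, h}): φ is true.
  b (successors {b, d, f}): φ is false.
  c (successors {d}): φ is false.
  d (successors {a}): φ is true.
  e (successors {d}): φ is false.
  f (successors {f, g, h}): φ is true.
  g (successors ∅): φ is true.
  h (successors {d, e}): φ is true.
For instance, at a:
  At a: \Box \Diamond q is false, r is true, so \Box \Diamond q \lor r is true.
    At a: \Box \Diamond q requires \Diamond q at every successor {a, e, g, h}.
      \Diamond q fails at e, so \Box \Diamond q is false at a.
Satisfying worlds: {a, d, f, g, h}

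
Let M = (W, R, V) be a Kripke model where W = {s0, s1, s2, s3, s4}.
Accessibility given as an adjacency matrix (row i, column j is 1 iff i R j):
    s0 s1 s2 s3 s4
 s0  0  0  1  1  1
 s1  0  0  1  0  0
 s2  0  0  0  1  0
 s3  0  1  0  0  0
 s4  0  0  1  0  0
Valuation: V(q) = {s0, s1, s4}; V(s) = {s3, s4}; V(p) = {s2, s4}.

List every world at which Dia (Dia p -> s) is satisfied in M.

s0, s1, s2, s4

Recall that Dia ψ holds at a world iff ψ holds at some accessible world.
Let φ = Dia (Dia p -> s). Evaluate φ at each world:
  s0 (successors {s2, s3, s4}): φ is true.
  s1 (successors {s2}): φ is true.
  s2 (successors {s3}): φ is true.
  s3 (successors {s1}): φ is false.
  s4 (successors {s2}): φ is true.
For instance, at s1:
  At s1: Dia (Dia p -> s) requires Dia p -> s at some successor in {s2}.
    Dia p -> s holds at s2, so Dia (Dia p -> s) is true at s1.
      At s2: Dia p is false, s is false, so Dia p -> s is true.
Satisfying worlds: {s0, s1, s2, s4}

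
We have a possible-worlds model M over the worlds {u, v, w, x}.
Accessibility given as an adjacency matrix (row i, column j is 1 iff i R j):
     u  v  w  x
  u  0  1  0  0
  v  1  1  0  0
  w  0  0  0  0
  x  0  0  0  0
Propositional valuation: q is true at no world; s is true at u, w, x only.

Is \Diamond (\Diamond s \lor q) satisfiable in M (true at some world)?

Recall that \Diamond ψ holds at a world iff ψ holds at some accessible world.
Let φ = \Diamond (\Diamond s \lor q). Evaluate φ at each world:
  u (successors {v}): φ is true.
  v (successors {u, v}): φ is true.
  w (successors ∅): φ is false.
  x (successors ∅): φ is false.
Detail at u (witness):
  At u: \Diamond (\Diamond s \lor q) requires \Diamond s \lor q at some successor in {v}.
    \Diamond s \lor q holds at v, so \Diamond (\Diamond s \lor q) is true at u.
      At v: \Diamond s is true, q is false, so \Diamond s \lor q is true.

Yes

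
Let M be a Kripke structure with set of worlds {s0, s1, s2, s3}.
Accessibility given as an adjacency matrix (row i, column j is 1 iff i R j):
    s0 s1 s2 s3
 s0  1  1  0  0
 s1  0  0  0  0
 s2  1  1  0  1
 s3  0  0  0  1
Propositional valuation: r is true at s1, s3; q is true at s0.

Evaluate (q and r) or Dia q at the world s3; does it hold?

At s3: q and r is false, Dia q is false, so (q and r) or Dia q is false.
  At s3: Dia q requires q at some successor in {s3}.
    At s3: q is false.
  So Dia q is false at s3.

No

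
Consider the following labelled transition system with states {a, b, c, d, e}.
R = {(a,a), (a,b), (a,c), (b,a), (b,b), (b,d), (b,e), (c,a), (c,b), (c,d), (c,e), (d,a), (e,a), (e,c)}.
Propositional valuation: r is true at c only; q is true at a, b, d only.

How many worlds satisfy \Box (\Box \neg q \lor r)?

0

Let φ = \Box (\Box \neg q \lor r). Evaluate φ at each world:
  a (successors {a, b, c}): φ is false.
  b (successors {a, b, d, e}): φ is false.
  c (successors {a, b, d, e}): φ is false.
  d (successors {a}): φ is false.
  e (successors {a, c}): φ is false.
For instance, at d:
  At d: \Box (\Box \neg q \lor r) requires \Box \neg q \lor r at every successor {a}.
    \Box \neg q \lor r fails at a, so \Box (\Box \neg q \lor r) is false at d.
      At a: \Box \neg q is false, r is false, so \Box \neg q \lor r is false.
Satisfying worlds: none.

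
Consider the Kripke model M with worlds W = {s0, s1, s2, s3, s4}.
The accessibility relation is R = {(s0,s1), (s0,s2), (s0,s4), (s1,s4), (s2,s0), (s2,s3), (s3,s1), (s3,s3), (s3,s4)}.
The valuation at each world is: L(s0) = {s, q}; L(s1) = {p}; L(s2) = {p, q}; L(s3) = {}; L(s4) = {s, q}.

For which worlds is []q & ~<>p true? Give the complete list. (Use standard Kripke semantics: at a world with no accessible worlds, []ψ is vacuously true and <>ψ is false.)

s1, s4

Let φ = []q & ~<>p. Evaluate φ at each world:
  s0 (successors {s1, s2, s4}): φ is false.
  s1 (successors {s4}): φ is true.
  s2 (successors {s0, s3}): φ is false.
  s3 (successors {s1, s3, s4}): φ is false.
  s4 (successors ∅): φ is true.
For instance, at s2:
  At s2: []q is false, ~<>p is true, so []q & ~<>p is false.
    At s2: []q requires q at every successor {s0, s3}.
      q fails at s3, so []q is false at s2.
    At s2: <>p is false, so ~<>p is true.
      At s2: <>p requires p at some successor in {s0, s3}.
        At s0: p is false.
        At s3: p is false.
      So <>p is false at s2.
Satisfying worlds: {s1, s4}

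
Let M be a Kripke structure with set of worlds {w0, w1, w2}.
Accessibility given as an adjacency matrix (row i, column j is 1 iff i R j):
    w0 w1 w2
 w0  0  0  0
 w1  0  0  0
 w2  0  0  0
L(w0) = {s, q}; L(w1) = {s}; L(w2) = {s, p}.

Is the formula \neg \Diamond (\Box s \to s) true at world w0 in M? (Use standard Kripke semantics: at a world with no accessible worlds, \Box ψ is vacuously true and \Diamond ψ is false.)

Recall that \Box ψ holds at a world iff ψ holds at every accessible world, and \Diamond ψ holds iff ψ holds at some accessible world.
At w0: \Diamond (\Box s \to s) is false, so \neg \Diamond (\Box s \to s) is true.
  At w0: no accessible worlds, so \Diamond (\Box s \to s) is false.

Yes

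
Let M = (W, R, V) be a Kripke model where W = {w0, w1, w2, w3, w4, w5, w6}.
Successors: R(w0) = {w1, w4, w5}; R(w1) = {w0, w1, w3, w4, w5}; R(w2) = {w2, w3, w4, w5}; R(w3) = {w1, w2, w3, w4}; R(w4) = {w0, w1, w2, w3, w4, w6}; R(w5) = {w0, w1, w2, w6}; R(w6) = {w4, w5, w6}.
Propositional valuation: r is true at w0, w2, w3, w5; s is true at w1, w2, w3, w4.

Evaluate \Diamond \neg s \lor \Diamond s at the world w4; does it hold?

Yes

At w4: \Diamond \neg s is true, \Diamond s is true, so \Diamond \neg s \lor \Diamond s is true.
  At w4: \Diamond \neg s requires \neg s at some successor in {w0, w1, w2, w3, w4, w6}.
    \neg s holds at w0, so \Diamond \neg s is true at w4.
  At w4: \Diamond s requires s at some successor in {w0, w1, w2, w3, w4, w6}.
    s holds at w1, so \Diamond s is true at w4.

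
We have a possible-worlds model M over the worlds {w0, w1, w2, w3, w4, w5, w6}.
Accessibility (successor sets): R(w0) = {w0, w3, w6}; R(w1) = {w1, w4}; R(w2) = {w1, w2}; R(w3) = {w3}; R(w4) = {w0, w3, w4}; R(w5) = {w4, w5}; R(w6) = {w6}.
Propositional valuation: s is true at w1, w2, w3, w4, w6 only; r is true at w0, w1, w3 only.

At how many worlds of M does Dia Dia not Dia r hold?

Let φ = Dia Dia not Dia r. Evaluate φ at each world:
  w0 (successors {w0, w3, w6}): φ is true.
  w1 (successors {w1, w4}): φ is false.
  w2 (successors {w1, w2}): φ is false.
  w3 (successors {w3}): φ is false.
  w4 (successors {w0, w3, w4}): φ is true.
  w5 (successors {w4, w5}): φ is true.
  w6 (successors {w6}): φ is true.
For instance, at w3:
  At w3: Dia Dia not Dia r requires Dia not Dia r at some successor in {w3}.
    At w3: Dia not Dia r is false.
  So Dia Dia not Dia r is false at w3.
Satisfying worlds: {w0, w4, w5, w6}

4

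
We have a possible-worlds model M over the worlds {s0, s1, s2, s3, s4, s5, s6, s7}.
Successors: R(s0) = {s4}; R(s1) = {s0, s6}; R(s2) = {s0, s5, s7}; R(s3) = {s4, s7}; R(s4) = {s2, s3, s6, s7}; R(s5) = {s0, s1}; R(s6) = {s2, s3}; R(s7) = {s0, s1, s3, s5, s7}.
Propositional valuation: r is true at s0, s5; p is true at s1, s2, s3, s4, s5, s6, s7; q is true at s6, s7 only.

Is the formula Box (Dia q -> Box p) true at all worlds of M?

Let φ = Box (Dia q -> Box p). Evaluate φ at each world:
  s0 (successors {s4}): φ is true.
  s1 (successors {s0, s6}): φ is true.
  s2 (successors {s0, s5, s7}): φ is false.
  s3 (successors {s4, s7}): φ is false.
  s4 (successors {s2, s3, s6, s7}): φ is false.
  s5 (successors {s0, s1}): φ is false.
  s6 (successors {s2, s3}): φ is false.
  s7 (successors {s0, s1, s3, s5, s7}): φ is false.
Detail at s2 (counterexample):
  At s2: Box (Dia q -> Box p) requires Dia q -> Box p at every successor {s0, s5, s7}.
    Dia q -> Box p fails at s7, so Box (Dia q -> Box p) is false at s2.
      At s7: Dia q is true, Box p is false, so Dia q -> Box p is false.

No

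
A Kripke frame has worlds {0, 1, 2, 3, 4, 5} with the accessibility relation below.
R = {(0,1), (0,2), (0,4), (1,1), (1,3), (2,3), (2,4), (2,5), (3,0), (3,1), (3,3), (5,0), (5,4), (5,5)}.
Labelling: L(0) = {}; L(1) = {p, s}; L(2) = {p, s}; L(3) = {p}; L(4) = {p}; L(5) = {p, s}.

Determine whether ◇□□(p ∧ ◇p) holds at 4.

At 4: no accessible worlds, so ◇□□(p ∧ ◇p) is false.

No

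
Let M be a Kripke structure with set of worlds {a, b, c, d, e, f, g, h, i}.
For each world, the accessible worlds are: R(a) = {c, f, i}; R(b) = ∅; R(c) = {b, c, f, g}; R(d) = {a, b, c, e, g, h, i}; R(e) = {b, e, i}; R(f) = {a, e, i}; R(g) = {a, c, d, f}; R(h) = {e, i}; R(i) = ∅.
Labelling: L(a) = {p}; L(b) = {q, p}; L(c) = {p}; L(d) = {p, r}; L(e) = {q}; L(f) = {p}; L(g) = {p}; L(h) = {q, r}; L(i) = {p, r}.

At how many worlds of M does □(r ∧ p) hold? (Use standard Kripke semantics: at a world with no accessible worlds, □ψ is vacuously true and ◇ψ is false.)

Recall that □ψ holds at a world iff ψ holds at every accessible world, and ◇ψ holds iff ψ holds at some accessible world.
Let φ = □(r ∧ p). Evaluate φ at each world:
  a (successors {c, f, i}): φ is false.
  b (successors ∅): φ is true.
  c (successors {b, c, f, g}): φ is false.
  d (successors {a, b, c, e, g, h, i}): φ is false.
  e (successors {b, e, i}): φ is false.
  f (successors {a, e, i}): φ is false.
  g (successors {a, c, d, f}): φ is false.
  h (successors {e, i}): φ is false.
  i (successors ∅): φ is true.
For instance, at a:
  At a: □(r ∧ p) requires r ∧ p at every successor {c, f, i}.
    r ∧ p fails at c, so □(r ∧ p) is false at a.
Satisfying worlds: {b, i}

2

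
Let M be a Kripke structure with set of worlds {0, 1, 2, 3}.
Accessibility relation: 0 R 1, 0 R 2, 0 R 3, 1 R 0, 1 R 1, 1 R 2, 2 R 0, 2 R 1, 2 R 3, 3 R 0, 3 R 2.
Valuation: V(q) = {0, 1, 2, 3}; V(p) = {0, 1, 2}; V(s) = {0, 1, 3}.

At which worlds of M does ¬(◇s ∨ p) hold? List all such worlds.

none

Recall that ◇ψ holds at a world iff ψ holds at some accessible world.
Let φ = ¬(◇s ∨ p). Evaluate φ at each world:
  0 (successors {1, 2, 3}): φ is false.
  1 (successors {0, 1, 2}): φ is false.
  2 (successors {0, 1, 3}): φ is false.
  3 (successors {0, 2}): φ is false.
For instance, at 1:
  At 1: ◇s ∨ p is true, so ¬(◇s ∨ p) is false.
    At 1: ◇s is true, p is true, so ◇s ∨ p is true.
      At 1: ◇s requires s at some successor in {0, 1, 2}.
        s holds at 0, so ◇s is true at 1.
Satisfying worlds: none.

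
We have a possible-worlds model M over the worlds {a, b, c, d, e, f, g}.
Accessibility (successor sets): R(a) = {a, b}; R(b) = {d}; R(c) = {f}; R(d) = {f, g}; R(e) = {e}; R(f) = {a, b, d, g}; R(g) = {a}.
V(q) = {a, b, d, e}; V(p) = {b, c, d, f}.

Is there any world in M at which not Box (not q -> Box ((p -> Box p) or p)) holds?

Recall that Box ψ holds at a world iff ψ holds at every accessible world, and Dia ψ holds iff ψ holds at some accessible world.
Let φ = not Box (not q -> Box ((p -> Box p) or p)). Evaluate φ at each world:
  a (successors {a, b}): φ is false.
  b (successors {d}): φ is false.
  c (successors {f}): φ is false.
  d (successors {f, g}): φ is false.
  e (successors {e}): φ is false.
  f (successors {a, b, d, g}): φ is false.
  g (successors {a}): φ is false.
For instance, at b:
  At b: Box (not q -> Box ((p -> Box p) or p)) is true, so not Box (not q -> Box ((p -> Box p) or p)) is false.
    At b: Box (not q -> Box ((p -> Box p) or p)) requires not q -> Box ((p -> Box p) or p) at every successor {d}.
      At d: not q -> Box ((p -> Box p) or p) is true.
    So Box (not q -> Box ((p -> Box p) or p)) is true at b.

No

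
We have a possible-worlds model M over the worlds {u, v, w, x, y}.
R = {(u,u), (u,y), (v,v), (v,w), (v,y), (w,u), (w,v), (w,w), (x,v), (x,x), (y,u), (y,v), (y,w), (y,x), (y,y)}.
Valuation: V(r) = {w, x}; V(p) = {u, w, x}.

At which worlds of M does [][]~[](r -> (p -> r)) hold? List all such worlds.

Let φ = [][]~[](r -> (p -> r)). Evaluate φ at each world:
  u (successors {u, y}): φ is false.
  v (successors {v, w, y}): φ is false.
  w (successors {u, v, w}): φ is false.
  x (successors {v, x}): φ is false.
  y (successors {u, v, w, x, y}): φ is false.
For instance, at x:
  At x: [][]~[](r -> (p -> r)) requires []~[](r -> (p -> r)) at every successor {v, x}.
    []~[](r -> (p -> r)) fails at v, so [][]~[](r -> (p -> r)) is false at x.
      At v: []~[](r -> (p -> r)) requires ~[](r -> (p -> r)) at every successor {v, w, y}.
        ~[](r -> (p -> r)) fails at v, so []~[](r -> (p -> r)) is false at v.
Satisfying worlds: none.

none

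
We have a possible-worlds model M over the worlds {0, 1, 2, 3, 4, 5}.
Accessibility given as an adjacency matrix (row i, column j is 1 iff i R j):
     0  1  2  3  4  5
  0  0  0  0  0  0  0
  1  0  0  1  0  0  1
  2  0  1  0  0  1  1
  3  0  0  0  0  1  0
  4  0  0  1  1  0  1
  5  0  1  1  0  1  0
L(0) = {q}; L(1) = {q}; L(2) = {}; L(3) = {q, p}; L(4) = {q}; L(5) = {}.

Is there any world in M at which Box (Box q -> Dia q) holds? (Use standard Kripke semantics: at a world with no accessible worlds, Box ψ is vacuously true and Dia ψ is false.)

Yes

Let φ = Box (Box q -> Dia q). Evaluate φ at each world:
  0 (successors ∅): φ is true.
  1 (successors {2, 5}): φ is true.
  2 (successors {1, 4, 5}): φ is true.
  3 (successors {4}): φ is true.
  4 (successors {2, 3, 5}): φ is true.
  5 (successors {1, 2, 4}): φ is true.
Detail at 0 (witness):
  At 0: no accessible worlds, so Box (Box q -> Dia q) holds vacuously.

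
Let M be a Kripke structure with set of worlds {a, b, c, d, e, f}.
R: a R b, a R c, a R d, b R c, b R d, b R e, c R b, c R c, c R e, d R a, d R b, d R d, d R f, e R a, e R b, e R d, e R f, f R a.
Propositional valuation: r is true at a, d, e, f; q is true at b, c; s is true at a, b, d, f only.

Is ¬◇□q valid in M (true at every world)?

Let φ = ¬◇□q. Evaluate φ at each world:
  a (successors {b, c, d}): φ is true.
  b (successors {c, d, e}): φ is true.
  c (successors {b, c, e}): φ is true.
  d (successors {a, b, d, f}): φ is true.
  e (successors {a, b, d, f}): φ is true.
  f (successors {a}): φ is true.
For instance, at d:
  At d: ◇□q is false, so ¬◇□q is true.
    At d: ◇□q requires □q at some successor in {a, b, d, f}.
      At a: □q is false.
      At b: □q is false.
      At d: □q is false.
      At f: □q is false.
    So ◇□q is false at d.

Yes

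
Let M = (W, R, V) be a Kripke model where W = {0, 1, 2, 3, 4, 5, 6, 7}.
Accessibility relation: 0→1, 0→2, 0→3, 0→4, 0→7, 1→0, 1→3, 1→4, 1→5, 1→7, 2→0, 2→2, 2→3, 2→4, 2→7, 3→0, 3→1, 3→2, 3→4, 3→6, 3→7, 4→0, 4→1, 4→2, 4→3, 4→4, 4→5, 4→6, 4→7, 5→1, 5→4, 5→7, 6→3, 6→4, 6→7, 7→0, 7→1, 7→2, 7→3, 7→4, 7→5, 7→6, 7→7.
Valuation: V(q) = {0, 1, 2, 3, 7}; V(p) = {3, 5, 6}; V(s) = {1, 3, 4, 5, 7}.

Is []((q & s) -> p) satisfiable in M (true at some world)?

Recall that []ψ holds at a world iff ψ holds at every accessible world, and <>ψ holds iff ψ holds at some accessible world.
Let φ = []((q & s) -> p). Evaluate φ at each world:
  0 (successors {1, 2, 3, 4, 7}): φ is false.
  1 (successors {0, 3, 4, 5, 7}): φ is false.
  2 (successors {0, 2, 3, 4, 7}): φ is false.
  3 (successors {0, 1, 2, 4, 6, 7}): φ is false.
  4 (successors {0, 1, 2, 3, 4, 5, 6, 7}): φ is false.
  5 (successors {1, 4, 7}): φ is false.
  6 (successors {3, 4, 7}): φ is false.
  7 (successors {0, 1, 2, 3, 4, 5, 6, 7}): φ is false.
For instance, at 0:
  At 0: []((q & s) -> p) requires (q & s) -> p at every successor {1, 2, 3, 4, 7}.
    (q & s) -> p fails at 1, so []((q & s) -> p) is false at 0.

No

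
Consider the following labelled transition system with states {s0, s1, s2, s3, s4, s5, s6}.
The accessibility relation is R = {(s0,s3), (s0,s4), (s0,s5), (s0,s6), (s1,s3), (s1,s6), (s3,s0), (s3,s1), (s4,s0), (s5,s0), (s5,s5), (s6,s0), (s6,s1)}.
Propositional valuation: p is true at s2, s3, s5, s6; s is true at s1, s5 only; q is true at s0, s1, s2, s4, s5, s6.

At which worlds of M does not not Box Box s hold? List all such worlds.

s2

Let φ = not not Box Box s. Evaluate φ at each world:
  s0 (successors {s3, s4, s5, s6}): φ is false.
  s1 (successors {s3, s6}): φ is false.
  s2 (successors ∅): φ is true.
  s3 (successors {s0, s1}): φ is false.
  s4 (successors {s0}): φ is false.
  s5 (successors {s0, s5}): φ is false.
  s6 (successors {s0, s1}): φ is false.
For instance, at s3:
  At s3: not Box Box s is true, so not not Box Box s is false.
    At s3: Box Box s is false, so not Box Box s is true.
      At s3: Box Box s requires Box s at every successor {s0, s1}.
        Box s fails at s0, so Box Box s is false at s3.
Satisfying worlds: {s2}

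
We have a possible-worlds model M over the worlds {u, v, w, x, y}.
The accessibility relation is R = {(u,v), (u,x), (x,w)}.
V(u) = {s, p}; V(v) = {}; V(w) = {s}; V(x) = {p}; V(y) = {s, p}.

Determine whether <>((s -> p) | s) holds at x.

At x: <>((s -> p) | s) requires (s -> p) | s at some successor in {w}.
  (s -> p) | s holds at w, so <>((s -> p) | s) is true at x.

Yes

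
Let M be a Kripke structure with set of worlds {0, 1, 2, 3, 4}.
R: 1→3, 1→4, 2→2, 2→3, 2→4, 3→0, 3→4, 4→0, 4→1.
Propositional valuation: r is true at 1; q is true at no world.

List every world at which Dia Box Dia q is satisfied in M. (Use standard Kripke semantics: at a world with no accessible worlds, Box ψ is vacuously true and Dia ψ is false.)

Let φ = Dia Box Dia q. Evaluate φ at each world:
  0 (successors ∅): φ is false.
  1 (successors {3, 4}): φ is false.
  2 (successors {2, 3, 4}): φ is false.
  3 (successors {0, 4}): φ is true.
  4 (successors {0, 1}): φ is true.
For instance, at 4:
  At 4: Dia Box Dia q requires Box Dia q at some successor in {0, 1}.
    Box Dia q holds at 0, so Dia Box Dia q is true at 4.
      At 0: no accessible worlds, so Box Dia q holds vacuously.
Satisfying worlds: {3, 4}

3, 4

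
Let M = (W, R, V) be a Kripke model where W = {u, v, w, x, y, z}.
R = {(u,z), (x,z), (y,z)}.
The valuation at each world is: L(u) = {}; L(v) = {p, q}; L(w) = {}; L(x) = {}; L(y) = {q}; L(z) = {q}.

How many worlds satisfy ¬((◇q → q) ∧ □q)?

2

Let φ = ¬((◇q → q) ∧ □q). Evaluate φ at each world:
  u (successors {z}): φ is true.
  v (successors ∅): φ is false.
  w (successors ∅): φ is false.
  x (successors {z}): φ is true.
  y (successors {z}): φ is false.
  z (successors ∅): φ is false.
For instance, at u:
  At u: (◇q → q) ∧ □q is false, so ¬((◇q → q) ∧ □q) is true.
    At u: ◇q → q is false, □q is true, so (◇q → q) ∧ □q is false.
      At u: ◇q is true, q is false, so ◇q → q is false.
      At u: □q requires q at every successor {z}.
        At z: q is true.
      So □q is true at u.
Satisfying worlds: {u, x}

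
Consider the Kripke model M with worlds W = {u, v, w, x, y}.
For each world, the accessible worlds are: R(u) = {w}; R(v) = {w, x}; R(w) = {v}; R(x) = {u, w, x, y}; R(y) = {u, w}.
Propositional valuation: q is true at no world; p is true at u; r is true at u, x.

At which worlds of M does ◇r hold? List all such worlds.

Let φ = ◇r. Evaluate φ at each world:
  u (successors {w}): φ is false.
  v (successors {w, x}): φ is true.
  w (successors {v}): φ is false.
  x (successors {u, w, x, y}): φ is true.
  y (successors {u, w}): φ is true.
For instance, at u:
  At u: ◇r requires r at some successor in {w}.
    At w: r is false.
  So ◇r is false at u.
Satisfying worlds: {v, x, y}

v, x, y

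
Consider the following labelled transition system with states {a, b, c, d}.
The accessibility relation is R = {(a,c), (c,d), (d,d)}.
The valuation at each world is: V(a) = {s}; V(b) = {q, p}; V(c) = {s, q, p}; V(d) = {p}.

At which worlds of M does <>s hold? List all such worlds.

Recall that <>ψ holds at a world iff ψ holds at some accessible world.
Let φ = <>s. Evaluate φ at each world:
  a (successors {c}): φ is true.
  b (successors ∅): φ is false.
  c (successors {d}): φ is false.
  d (successors {d}): φ is false.
For instance, at d:
  At d: <>s requires s at some successor in {d}.
    At d: s is false.
  So <>s is false at d.
Satisfying worlds: {a}

a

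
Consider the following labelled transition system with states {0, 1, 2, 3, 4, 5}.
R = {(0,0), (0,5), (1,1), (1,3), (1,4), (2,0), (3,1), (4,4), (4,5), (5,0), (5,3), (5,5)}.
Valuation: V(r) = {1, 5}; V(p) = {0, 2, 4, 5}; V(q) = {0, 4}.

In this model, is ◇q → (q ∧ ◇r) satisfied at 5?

No

Recall that ◇ψ holds at a world iff ψ holds at some accessible world.
At 5: ◇q is true, q ∧ ◇r is false, so ◇q → (q ∧ ◇r) is false.
  At 5: ◇q requires q at some successor in {0, 3, 5}.
    q holds at 0, so ◇q is true at 5.
  At 5: q is false, ◇r is true, so q ∧ ◇r is false.
    At 5: ◇r requires r at some successor in {0, 3, 5}.
      r holds at 5, so ◇r is true at 5.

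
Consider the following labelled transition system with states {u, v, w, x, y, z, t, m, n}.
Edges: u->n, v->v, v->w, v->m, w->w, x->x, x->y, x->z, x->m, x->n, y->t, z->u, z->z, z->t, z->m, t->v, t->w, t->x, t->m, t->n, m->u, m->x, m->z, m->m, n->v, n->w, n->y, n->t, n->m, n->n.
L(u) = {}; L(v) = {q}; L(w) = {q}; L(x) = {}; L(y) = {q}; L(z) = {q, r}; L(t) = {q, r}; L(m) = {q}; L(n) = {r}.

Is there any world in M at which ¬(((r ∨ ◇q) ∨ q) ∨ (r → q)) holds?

Recall that ◇ψ holds at a world iff ψ holds at some accessible world.
Let φ = ¬(((r ∨ ◇q) ∨ q) ∨ (r → q)). Evaluate φ at each world:
  u (successors {n}): φ is false.
  v (successors {v, w, m}): φ is false.
  w (successors {w}): φ is false.
  x (successors {x, y, z, m, n}): φ is false.
  y (successors {t}): φ is false.
  z (successors {u, z, t, m}): φ is false.
  t (successors {v, w, x, m, n}): φ is false.
  m (successors {u, x, z, m}): φ is false.
  n (successors {v, w, y, t, m, n}): φ is false.
For instance, at w:
  At w: ((r ∨ ◇q) ∨ q) ∨ (r → q) is true, so ¬(((r ∨ ◇q) ∨ q) ∨ (r → q)) is false.
    At w: (r ∨ ◇q) ∨ q is true, r → q is true, so ((r ∨ ◇q) ∨ q) ∨ (r → q) is true.
      At w: r ∨ ◇q is true, q is true, so (r ∨ ◇q) ∨ q is true.

No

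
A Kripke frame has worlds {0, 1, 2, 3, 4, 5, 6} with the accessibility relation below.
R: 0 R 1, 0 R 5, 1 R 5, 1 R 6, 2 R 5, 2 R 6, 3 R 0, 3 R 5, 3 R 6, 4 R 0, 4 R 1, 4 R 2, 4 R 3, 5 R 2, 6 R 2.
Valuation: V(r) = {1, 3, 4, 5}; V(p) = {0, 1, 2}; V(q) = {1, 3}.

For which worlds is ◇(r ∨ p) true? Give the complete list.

Let φ = ◇(r ∨ p). Evaluate φ at each world:
  0 (successors {1, 5}): φ is true.
  1 (successors {5, 6}): φ is true.
  2 (successors {5, 6}): φ is true.
  3 (successors {0, 5, 6}): φ is true.
  4 (successors {0, 1, 2, 3}): φ is true.
  5 (successors {2}): φ is true.
  6 (successors {2}): φ is true.
For instance, at 0:
  At 0: ◇(r ∨ p) requires r ∨ p at some successor in {1, 5}.
    r ∨ p holds at 1, so ◇(r ∨ p) is true at 0.
Satisfying worlds: {0, 1, 2, 3, 4, 5, 6}

0, 1, 2, 3, 4, 5, 6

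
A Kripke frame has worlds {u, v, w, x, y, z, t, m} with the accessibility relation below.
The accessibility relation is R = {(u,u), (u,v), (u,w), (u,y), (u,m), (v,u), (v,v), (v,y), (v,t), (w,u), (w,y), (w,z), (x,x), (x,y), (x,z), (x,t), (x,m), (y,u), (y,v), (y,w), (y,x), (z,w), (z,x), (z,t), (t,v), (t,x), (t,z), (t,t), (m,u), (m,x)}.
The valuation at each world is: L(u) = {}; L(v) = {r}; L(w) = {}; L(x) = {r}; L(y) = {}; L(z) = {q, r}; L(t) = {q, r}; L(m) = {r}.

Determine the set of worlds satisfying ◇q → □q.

u, y, m

Let φ = ◇q → □q. Evaluate φ at each world:
  u (successors {u, v, w, y, m}): φ is true.
  v (successors {u, v, y, t}): φ is false.
  w (successors {u, y, z}): φ is false.
  x (successors {x, y, z, t, m}): φ is false.
  y (successors {u, v, w, x}): φ is true.
  z (successors {w, x, t}): φ is false.
  t (successors {v, x, z, t}): φ is false.
  m (successors {u, x}): φ is true.
For instance, at z:
  At z: ◇q is true, □q is false, so ◇q → □q is false.
    At z: ◇q requires q at some successor in {w, x, t}.
      q holds at t, so ◇q is true at z.
    At z: □q requires q at every successor {w, x, t}.
      q fails at w, so □q is false at z.
Satisfying worlds: {u, y, m}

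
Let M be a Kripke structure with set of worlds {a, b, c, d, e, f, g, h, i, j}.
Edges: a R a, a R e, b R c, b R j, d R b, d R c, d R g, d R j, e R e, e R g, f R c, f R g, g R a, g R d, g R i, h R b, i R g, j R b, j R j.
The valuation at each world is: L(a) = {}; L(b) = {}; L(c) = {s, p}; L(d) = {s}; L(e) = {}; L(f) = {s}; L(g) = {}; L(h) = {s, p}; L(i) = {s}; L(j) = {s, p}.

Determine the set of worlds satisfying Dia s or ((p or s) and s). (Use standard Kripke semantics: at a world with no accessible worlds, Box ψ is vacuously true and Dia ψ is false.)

b, c, d, f, g, h, i, j

Let φ = Dia s or ((p or s) and s). Evaluate φ at each world:
  a (successors {a, e}): φ is false.
  b (successors {c, j}): φ is true.
  c (successors ∅): φ is true.
  d (successors {b, c, g, j}): φ is true.
  e (successors {e, g}): φ is false.
  f (successors {c, g}): φ is true.
  g (successors {a, d, i}): φ is true.
  h (successors {b}): φ is true.
  i (successors {g}): φ is true.
  j (successors {b, j}): φ is true.
For instance, at h:
  At h: Dia s is false, (p or s) and s is true, so Dia s or ((p or s) and s) is true.
    At h: Dia s requires s at some successor in {b}.
      At b: s is false.
    So Dia s is false at h.
Satisfying worlds: {b, c, d, f, g, h, i, j}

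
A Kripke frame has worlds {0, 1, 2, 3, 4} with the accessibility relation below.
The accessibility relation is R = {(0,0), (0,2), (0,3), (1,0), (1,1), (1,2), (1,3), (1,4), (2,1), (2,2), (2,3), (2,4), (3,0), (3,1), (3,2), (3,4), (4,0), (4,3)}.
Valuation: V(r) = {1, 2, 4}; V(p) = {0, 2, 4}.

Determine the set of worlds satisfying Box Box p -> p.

0, 1, 2, 3, 4

Let φ = Box Box p -> p. Evaluate φ at each world:
  0 (successors {0, 2, 3}): φ is true.
  1 (successors {0, 1, 2, 3, 4}): φ is true.
  2 (successors {1, 2, 3, 4}): φ is true.
  3 (successors {0, 1, 2, 4}): φ is true.
  4 (successors {0, 3}): φ is true.
For instance, at 3:
  At 3: Box Box p is false, p is false, so Box Box p -> p is true.
    At 3: Box Box p requires Box p at every successor {0, 1, 2, 4}.
      Box p fails at 0, so Box Box p is false at 3.
Satisfying worlds: {0, 1, 2, 3, 4}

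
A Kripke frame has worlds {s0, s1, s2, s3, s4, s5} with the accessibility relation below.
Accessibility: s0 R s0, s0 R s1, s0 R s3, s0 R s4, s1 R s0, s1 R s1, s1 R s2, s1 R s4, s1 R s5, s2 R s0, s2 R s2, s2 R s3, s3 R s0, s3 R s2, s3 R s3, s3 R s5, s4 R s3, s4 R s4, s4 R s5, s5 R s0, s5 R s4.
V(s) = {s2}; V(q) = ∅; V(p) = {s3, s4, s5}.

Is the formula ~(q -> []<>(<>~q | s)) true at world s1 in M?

No

At s1: q -> []<>(<>~q | s) is true, so ~(q -> []<>(<>~q | s)) is false.
  At s1: q is false, []<>(<>~q | s) is true, so q -> []<>(<>~q | s) is true.
    At s1: []<>(<>~q | s) requires <>(<>~q | s) at every successor {s0, s1, s2, s4, s5}.
      At s0: <>(<>~q | s) is true.
      At s1: <>(<>~q | s) is true.
      At s2: <>(<>~q | s) is true.
      At s4: <>(<>~q | s) is true.
      At s5: <>(<>~q | s) is true.
    So []<>(<>~q | s) is true at s1.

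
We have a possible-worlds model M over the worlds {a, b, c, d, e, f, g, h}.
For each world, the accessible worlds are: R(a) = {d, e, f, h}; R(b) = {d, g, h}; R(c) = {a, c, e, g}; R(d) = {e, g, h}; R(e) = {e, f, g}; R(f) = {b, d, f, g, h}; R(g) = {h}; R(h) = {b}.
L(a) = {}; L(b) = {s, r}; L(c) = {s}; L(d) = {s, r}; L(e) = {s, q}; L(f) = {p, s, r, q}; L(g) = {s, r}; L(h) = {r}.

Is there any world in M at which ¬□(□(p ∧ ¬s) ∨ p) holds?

Yes

Let φ = ¬□(□(p ∧ ¬s) ∨ p). Evaluate φ at each world:
  a (successors {d, e, f, h}): φ is true.
  b (successors {d, g, h}): φ is true.
  c (successors {a, c, e, g}): φ is true.
  d (successors {e, g, h}): φ is true.
  e (successors {e, f, g}): φ is true.
  f (successors {b, d, f, g, h}): φ is true.
  g (successors {h}): φ is true.
  h (successors {b}): φ is true.
Detail at a (witness):
  At a: □(□(p ∧ ¬s) ∨ p) is false, so ¬□(□(p ∧ ¬s) ∨ p) is true.
    At a: □(□(p ∧ ¬s) ∨ p) requires □(p ∧ ¬s) ∨ p at every successor {d, e, f, h}.
      □(p ∧ ¬s) ∨ p fails at d, so □(□(p ∧ ¬s) ∨ p) is false at a.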